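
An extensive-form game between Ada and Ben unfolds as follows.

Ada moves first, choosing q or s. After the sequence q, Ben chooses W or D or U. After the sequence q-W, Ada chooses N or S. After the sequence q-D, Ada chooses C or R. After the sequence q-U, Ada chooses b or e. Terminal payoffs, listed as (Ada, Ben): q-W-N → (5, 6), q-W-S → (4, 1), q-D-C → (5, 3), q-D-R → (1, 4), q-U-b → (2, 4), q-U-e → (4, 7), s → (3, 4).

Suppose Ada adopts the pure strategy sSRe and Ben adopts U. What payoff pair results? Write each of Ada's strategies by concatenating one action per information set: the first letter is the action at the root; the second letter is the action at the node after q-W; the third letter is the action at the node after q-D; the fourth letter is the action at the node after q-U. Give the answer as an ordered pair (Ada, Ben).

(3, 4)

Trace the play path from the root:
  Ada plays s
→ terminal payoff (3, 4).
(Ada's choice at the node after q-W is never reached on this path, so it doesn't affect the outcome.)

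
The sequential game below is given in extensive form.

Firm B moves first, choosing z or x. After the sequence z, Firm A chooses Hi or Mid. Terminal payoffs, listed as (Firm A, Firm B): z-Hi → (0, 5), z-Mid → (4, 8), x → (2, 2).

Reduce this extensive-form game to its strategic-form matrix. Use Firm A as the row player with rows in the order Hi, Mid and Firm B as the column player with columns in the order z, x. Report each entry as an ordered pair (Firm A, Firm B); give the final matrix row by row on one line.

Hi: (0,5) (2,2) | Mid: (4,8) (2,2)

Row Hi: z→(0,5), x→(2,2)
Row Mid: z→(4,8), x→(2,2)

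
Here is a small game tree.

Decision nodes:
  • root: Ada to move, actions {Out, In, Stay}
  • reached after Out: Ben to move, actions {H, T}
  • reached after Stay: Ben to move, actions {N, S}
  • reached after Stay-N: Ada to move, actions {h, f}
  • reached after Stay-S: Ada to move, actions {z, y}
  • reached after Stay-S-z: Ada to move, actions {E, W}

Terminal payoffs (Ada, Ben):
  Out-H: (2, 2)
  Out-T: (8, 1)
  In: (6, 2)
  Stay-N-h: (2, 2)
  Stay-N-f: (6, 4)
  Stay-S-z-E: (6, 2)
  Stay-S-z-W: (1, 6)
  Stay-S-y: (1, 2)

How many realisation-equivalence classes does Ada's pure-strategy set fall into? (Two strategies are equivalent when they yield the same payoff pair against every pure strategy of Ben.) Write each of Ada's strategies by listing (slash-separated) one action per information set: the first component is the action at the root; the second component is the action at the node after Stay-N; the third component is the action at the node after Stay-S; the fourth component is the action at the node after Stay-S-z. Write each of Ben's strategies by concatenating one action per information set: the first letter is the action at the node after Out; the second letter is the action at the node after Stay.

8

Ada has 24 pure strategies: Out/h/z/E, Out/h/z/W, Out/h/y/E, Out/h/y/W, Out/f/z/E, Out/f/z/W, Out/f/y/E, Out/f/y/W, In/h/z/E, In/h/z/W, In/h/y/E, In/h/y/W, In/f/z/E, In/f/z/W, In/f/y/E, In/f/y/W, Stay/h/z/E, Stay/h/z/W, Stay/h/y/E, Stay/h/y/W, Stay/f/z/E, Stay/f/z/W, Stay/f/y/E, Stay/f/y/W. Columns: HN, HS, TN, TS.
{Out/h/z/E, Out/h/z/W, Out/h/y/E, Out/h/y/W, Out/f/z/E, Out/f/z/W, Out/f/y/E, Out/f/y/W} → row (2,2) (2,2) (8,1) (8,1)
{In/h/z/E, In/h/z/W, In/h/y/E, In/h/y/W, In/f/z/E, In/f/z/W, In/f/y/E, In/f/y/W} → row (6,2) (6,2) (6,2) (6,2)
{Stay/h/z/E} → row (2,2) (6,2) (2,2) (6,2)
{Stay/h/z/W} → row (2,2) (1,6) (2,2) (1,6)
{Stay/h/y/E, Stay/h/y/W} → row (2,2) (1,2) (2,2) (1,2)
{Stay/f/z/E} → row (6,4) (6,2) (6,4) (6,2)
{Stay/f/z/W} → row (6,4) (1,6) (6,4) (1,6)
{Stay/f/y/E, Stay/f/y/W} → row (6,4) (1,2) (6,4) (1,2)
That's 8 distinct rows out of 24 strategies.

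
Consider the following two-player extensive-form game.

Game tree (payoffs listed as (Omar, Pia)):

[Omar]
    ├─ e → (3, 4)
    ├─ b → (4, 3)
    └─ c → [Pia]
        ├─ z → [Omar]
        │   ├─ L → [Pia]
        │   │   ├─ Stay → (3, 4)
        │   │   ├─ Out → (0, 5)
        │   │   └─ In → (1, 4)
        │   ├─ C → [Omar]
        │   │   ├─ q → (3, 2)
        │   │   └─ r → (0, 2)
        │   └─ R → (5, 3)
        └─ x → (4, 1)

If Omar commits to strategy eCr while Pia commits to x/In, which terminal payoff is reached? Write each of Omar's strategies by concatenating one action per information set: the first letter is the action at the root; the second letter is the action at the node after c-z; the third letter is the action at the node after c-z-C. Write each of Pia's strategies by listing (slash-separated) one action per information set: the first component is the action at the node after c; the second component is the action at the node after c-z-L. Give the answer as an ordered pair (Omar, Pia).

(3, 4)

Trace the play path from the root:
  Omar plays e
→ terminal payoff (3, 4).
(Omar's choice at the node after c-z is never reached on this path, so it doesn't affect the outcome.)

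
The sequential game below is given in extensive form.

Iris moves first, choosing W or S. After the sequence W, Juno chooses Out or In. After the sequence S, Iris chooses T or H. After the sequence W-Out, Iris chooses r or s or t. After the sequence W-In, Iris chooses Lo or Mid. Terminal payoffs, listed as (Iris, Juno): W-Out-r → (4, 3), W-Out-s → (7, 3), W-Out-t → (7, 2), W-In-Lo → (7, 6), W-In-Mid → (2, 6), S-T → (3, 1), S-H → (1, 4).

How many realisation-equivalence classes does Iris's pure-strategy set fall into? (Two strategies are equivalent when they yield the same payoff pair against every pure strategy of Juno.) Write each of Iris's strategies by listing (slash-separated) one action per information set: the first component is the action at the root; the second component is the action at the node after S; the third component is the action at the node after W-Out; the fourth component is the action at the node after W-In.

8

Iris has 24 pure strategies: W/T/r/Lo, W/T/r/Mid, W/T/s/Lo, W/T/s/Mid, W/T/t/Lo, W/T/t/Mid, W/H/r/Lo, W/H/r/Mid, W/H/s/Lo, W/H/s/Mid, W/H/t/Lo, W/H/t/Mid, S/T/r/Lo, S/T/r/Mid, S/T/s/Lo, S/T/s/Mid, S/T/t/Lo, S/T/t/Mid, S/H/r/Lo, S/H/r/Mid, S/H/s/Lo, S/H/s/Mid, S/H/t/Lo, S/H/t/Mid. Columns: Out, In.
{W/T/r/Lo, W/H/r/Lo} → row (4,3) (7,6)
{W/T/r/Mid, W/H/r/Mid} → row (4,3) (2,6)
{W/T/s/Lo, W/H/s/Lo} → row (7,3) (7,6)
{W/T/s/Mid, W/H/s/Mid} → row (7,3) (2,6)
{W/T/t/Lo, W/H/t/Lo} → row (7,2) (7,6)
{W/T/t/Mid, W/H/t/Mid} → row (7,2) (2,6)
{S/T/r/Lo, S/T/r/Mid, S/T/s/Lo, S/T/s/Mid, S/T/t/Lo, S/T/t/Mid} → row (3,1) (3,1)
{S/H/r/Lo, S/H/r/Mid, S/H/s/Lo, S/H/s/Mid, S/H/t/Lo, S/H/t/Mid} → row (1,4) (1,4)
That's 8 distinct rows out of 24 strategies.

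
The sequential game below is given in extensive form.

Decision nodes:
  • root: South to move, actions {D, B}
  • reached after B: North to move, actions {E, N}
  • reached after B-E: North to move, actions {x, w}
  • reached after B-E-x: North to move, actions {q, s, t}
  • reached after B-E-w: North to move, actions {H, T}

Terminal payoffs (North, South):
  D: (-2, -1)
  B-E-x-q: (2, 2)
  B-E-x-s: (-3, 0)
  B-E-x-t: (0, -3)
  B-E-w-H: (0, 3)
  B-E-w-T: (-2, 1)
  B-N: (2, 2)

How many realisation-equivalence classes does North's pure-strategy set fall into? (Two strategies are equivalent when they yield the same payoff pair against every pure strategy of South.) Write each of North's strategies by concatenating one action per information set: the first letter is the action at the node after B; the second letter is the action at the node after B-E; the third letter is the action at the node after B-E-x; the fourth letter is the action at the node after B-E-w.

5

North has 24 pure strategies: ExqH, ExqT, ExsH, ExsT, ExtH, ExtT, EwqH, EwqT, EwsH, EwsT, EwtH, EwtT, NxqH, NxqT, NxsH, NxsT, NxtH, NxtT, NwqH, NwqT, NwsH, NwsT, NwtH, NwtT. Columns: D, B.
{ExqH, ExqT, NxqH, NxqT, NxsH, NxsT, NxtH, NxtT, NwqH, NwqT, NwsH, NwsT, NwtH, NwtT} → row (-2,-1) (2,2)
{ExsH, ExsT} → row (-2,-1) (-3,0)
{ExtH, ExtT} → row (-2,-1) (0,-3)
{EwqH, EwsH, EwtH} → row (-2,-1) (0,3)
{EwqT, EwsT, EwtT} → row (-2,-1) (-2,1)
That's 5 distinct rows out of 24 strategies.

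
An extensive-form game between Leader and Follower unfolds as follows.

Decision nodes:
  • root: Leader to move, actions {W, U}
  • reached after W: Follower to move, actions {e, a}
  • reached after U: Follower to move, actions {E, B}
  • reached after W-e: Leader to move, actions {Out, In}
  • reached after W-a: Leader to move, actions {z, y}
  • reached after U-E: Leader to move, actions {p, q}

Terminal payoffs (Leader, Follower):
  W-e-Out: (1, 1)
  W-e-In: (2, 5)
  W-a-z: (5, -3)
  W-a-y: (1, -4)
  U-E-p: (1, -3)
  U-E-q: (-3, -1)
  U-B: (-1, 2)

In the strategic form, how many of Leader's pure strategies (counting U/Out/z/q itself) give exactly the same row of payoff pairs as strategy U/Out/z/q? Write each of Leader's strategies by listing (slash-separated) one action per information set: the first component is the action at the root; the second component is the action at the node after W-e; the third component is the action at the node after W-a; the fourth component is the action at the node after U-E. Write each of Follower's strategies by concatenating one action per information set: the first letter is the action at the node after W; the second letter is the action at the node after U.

4

Row for U/Out/z/q (columns eE, eB, aE, aB): (-3,-1) (-1,2) (-3,-1) (-1,2).
Under U/Out/z/q, Leader's choice at the node after W-e and at the node after W-a can never be reached regardless of what Follower does, so varying those choices leaves every outcome unchanged.
Holding the reachable choices fixed and varying the unreachable ones freely already gives 2 × 2 = 4 equivalent strategies.
No other strategy reproduces this row, so those 4 are the full class: U/Out/z/q, U/Out/y/q, U/In/z/q, U/In/y/q.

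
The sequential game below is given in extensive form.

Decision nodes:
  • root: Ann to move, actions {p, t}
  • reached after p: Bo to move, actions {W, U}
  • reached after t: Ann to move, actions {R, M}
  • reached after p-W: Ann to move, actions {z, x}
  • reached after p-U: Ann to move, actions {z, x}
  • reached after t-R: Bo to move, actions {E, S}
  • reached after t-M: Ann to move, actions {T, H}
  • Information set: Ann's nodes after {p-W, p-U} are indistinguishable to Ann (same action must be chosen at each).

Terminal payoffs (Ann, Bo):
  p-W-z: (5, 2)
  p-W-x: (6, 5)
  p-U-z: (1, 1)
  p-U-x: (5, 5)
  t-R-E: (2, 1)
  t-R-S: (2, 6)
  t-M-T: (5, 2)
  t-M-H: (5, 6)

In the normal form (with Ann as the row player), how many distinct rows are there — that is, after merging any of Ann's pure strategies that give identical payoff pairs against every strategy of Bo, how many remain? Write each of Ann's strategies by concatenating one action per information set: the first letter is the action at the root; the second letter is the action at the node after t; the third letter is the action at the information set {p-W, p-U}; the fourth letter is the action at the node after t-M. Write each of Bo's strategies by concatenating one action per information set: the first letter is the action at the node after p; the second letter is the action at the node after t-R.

5

Ann has 16 pure strategies: pRzT, pRzH, pRxT, pRxH, pMzT, pMzH, pMxT, pMxH, tRzT, tRzH, tRxT, tRxH, tMzT, tMzH, tMxT, tMxH. Columns: WE, WS, UE, US.
{pRzT, pRzH, pMzT, pMzH} → row (5,2) (5,2) (1,1) (1,1)
{pRxT, pRxH, pMxT, pMxH} → row (6,5) (6,5) (5,5) (5,5)
{tRzT, tRzH, tRxT, tRxH} → row (2,1) (2,6) (2,1) (2,6)
{tMzT, tMxT} → row (5,2) (5,2) (5,2) (5,2)
{tMzH, tMxH} → row (5,6) (5,6) (5,6) (5,6)
That's 5 distinct rows out of 16 strategies.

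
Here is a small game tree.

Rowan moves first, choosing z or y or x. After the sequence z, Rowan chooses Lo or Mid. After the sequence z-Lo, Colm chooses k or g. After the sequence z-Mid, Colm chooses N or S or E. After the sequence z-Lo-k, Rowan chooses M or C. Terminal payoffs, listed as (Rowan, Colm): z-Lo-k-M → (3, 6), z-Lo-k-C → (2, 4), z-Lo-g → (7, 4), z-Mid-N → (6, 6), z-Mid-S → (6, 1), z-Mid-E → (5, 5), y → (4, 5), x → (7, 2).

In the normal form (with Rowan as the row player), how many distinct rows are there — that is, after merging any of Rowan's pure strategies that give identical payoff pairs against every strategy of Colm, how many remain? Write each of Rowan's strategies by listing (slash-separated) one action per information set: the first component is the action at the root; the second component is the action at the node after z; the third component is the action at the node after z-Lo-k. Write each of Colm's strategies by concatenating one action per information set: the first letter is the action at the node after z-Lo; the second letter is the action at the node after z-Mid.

5

Rowan has 12 pure strategies: z/Lo/M, z/Lo/C, z/Mid/M, z/Mid/C, y/Lo/M, y/Lo/C, y/Mid/M, y/Mid/C, x/Lo/M, x/Lo/C, x/Mid/M, x/Mid/C. Columns: kN, kS, kE, gN, gS, gE.
{z/Lo/M} → row (3,6) (3,6) (3,6) (7,4) (7,4) (7,4)
{z/Lo/C} → row (2,4) (2,4) (2,4) (7,4) (7,4) (7,4)
{z/Mid/M, z/Mid/C} → row (6,6) (6,1) (5,5) (6,6) (6,1) (5,5)
{y/Lo/M, y/Lo/C, y/Mid/M, y/Mid/C} → row (4,5) (4,5) (4,5) (4,5) (4,5) (4,5)
{x/Lo/M, x/Lo/C, x/Mid/M, x/Mid/C} → row (7,2) (7,2) (7,2) (7,2) (7,2) (7,2)
That's 5 distinct rows out of 12 strategies.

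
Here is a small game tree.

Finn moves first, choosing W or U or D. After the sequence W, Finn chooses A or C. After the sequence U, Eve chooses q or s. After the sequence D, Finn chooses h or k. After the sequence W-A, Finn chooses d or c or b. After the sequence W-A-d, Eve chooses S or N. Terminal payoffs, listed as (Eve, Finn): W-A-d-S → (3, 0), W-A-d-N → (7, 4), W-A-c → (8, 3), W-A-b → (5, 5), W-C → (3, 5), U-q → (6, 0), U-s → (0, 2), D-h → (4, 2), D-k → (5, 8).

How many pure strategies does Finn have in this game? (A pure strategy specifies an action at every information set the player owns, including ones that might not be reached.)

36

Finn owns the root with actions {W, U, D} — three choices.
Finn owns the node after W with actions {A, C} — two choices.
Finn owns the node after D with actions {h, k} — two choices.
Finn owns the node after W-A with actions {d, c, b} — three choices.
A pure strategy fixes one action at each information set independently, so the count is the product 3 × 2 × 2 × 3 = 36.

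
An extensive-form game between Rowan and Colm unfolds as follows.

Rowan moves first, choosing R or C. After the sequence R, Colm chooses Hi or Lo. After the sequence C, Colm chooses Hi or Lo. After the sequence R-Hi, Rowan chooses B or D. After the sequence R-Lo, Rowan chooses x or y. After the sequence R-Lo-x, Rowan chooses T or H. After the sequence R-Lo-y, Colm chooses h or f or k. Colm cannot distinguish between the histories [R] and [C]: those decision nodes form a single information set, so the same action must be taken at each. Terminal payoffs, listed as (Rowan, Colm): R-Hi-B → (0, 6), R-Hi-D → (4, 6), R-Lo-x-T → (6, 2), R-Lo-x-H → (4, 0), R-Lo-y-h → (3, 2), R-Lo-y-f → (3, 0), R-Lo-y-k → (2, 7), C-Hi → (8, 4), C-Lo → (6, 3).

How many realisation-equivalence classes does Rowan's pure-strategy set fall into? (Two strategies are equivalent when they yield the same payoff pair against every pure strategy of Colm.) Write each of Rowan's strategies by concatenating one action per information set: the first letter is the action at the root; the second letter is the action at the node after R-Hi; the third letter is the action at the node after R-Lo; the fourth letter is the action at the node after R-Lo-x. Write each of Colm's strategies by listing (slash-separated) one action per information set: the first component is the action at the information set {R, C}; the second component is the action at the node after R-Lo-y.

7

Rowan has 16 pure strategies: RBxT, RBxH, RByT, RByH, RDxT, RDxH, RDyT, RDyH, CBxT, CBxH, CByT, CByH, CDxT, CDxH, CDyT, CDyH. Columns: Hi/h, Hi/f, Hi/k, Lo/h, Lo/f, Lo/k.
{RBxT} → row (0,6) (0,6) (0,6) (6,2) (6,2) (6,2)
{RBxH} → row (0,6) (0,6) (0,6) (4,0) (4,0) (4,0)
{RByT, RByH} → row (0,6) (0,6) (0,6) (3,2) (3,0) (2,7)
{RDxT} → row (4,6) (4,6) (4,6) (6,2) (6,2) (6,2)
{RDxH} → row (4,6) (4,6) (4,6) (4,0) (4,0) (4,0)
{RDyT, RDyH} → row (4,6) (4,6) (4,6) (3,2) (3,0) (2,7)
{CBxT, CBxH, CByT, CByH, CDxT, CDxH, CDyT, CDyH} → row (8,4) (8,4) (8,4) (6,3) (6,3) (6,3)
That's 7 distinct rows out of 16 strategies.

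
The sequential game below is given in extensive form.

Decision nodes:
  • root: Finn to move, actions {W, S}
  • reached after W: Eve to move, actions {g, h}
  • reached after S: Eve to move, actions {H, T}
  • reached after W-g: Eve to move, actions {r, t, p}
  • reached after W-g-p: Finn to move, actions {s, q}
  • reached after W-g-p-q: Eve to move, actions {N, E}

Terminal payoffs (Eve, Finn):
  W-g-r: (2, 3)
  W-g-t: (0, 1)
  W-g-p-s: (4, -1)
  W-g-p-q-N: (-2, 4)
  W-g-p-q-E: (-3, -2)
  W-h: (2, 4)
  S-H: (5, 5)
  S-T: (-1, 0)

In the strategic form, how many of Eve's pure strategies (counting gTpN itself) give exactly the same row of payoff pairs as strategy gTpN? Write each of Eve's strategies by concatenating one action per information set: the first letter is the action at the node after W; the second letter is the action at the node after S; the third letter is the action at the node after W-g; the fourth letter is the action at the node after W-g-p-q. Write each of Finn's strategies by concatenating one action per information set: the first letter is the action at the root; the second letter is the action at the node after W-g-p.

1

Row for gTpN (columns Ws, Wq, Ss, Sq): (4,-1) (-2,4) (-1,0) (-1,0).
Every one of Eve's information sets is on the play path for some reply by Finn when Eve follows gTpN.
Changing the action at any of them therefore changes at least one column, so only gTpN itself gives this row.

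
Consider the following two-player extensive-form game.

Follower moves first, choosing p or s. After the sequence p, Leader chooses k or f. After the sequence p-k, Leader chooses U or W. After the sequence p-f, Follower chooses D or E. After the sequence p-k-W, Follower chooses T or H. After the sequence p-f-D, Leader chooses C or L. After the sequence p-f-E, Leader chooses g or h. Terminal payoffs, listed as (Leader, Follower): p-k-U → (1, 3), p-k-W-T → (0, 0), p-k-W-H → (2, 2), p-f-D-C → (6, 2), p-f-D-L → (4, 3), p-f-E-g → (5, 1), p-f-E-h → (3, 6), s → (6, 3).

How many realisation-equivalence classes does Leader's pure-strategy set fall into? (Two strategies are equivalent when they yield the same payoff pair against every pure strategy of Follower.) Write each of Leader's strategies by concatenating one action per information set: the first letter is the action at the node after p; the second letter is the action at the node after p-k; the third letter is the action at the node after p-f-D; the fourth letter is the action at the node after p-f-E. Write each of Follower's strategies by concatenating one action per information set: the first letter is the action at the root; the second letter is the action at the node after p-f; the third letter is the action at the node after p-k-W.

6

Leader has 16 pure strategies: kUCg, kUCh, kULg, kULh, kWCg, kWCh, kWLg, kWLh, fUCg, fUCh, fULg, fULh, fWCg, fWCh, fWLg, fWLh. Columns: pDT, pDH, pET, pEH, sDT, sDH, sET, sEH.
{kUCg, kUCh, kULg, kULh} → row (1,3) (1,3) (1,3) (1,3) (6,3) (6,3) (6,3) (6,3)
{kWCg, kWCh, kWLg, kWLh} → row (0,0) (2,2) (0,0) (2,2) (6,3) (6,3) (6,3) (6,3)
{fUCg, fWCg} → row (6,2) (6,2) (5,1) (5,1) (6,3) (6,3) (6,3) (6,3)
{fUCh, fWCh} → row (6,2) (6,2) (3,6) (3,6) (6,3) (6,3) (6,3) (6,3)
{fULg, fWLg} → row (4,3) (4,3) (5,1) (5,1) (6,3) (6,3) (6,3) (6,3)
{fULh, fWLh} → row (4,3) (4,3) (3,6) (3,6) (6,3) (6,3) (6,3) (6,3)
That's 6 distinct rows out of 16 strategies.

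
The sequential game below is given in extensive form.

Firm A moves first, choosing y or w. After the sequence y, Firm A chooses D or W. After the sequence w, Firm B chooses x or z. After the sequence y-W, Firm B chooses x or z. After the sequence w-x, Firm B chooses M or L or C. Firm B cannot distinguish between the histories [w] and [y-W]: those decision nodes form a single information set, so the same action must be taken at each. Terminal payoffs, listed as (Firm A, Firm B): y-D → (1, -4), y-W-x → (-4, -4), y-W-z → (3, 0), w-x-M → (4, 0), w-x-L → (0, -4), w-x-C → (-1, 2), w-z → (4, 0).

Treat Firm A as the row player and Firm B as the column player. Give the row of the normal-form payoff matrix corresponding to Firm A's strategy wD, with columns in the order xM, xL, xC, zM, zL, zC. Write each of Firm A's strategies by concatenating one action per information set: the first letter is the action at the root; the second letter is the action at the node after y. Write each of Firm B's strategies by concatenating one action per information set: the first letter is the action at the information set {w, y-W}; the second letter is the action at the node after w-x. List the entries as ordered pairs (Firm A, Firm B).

(4,0) (0,-4) (-1,2) (4,0) (4,0) (4,0)

vs xM: Firm A plays w → Firm B plays x at [w] → Firm B plays M at [w-x] → (4, 0)
vs xL: Firm A plays w → Firm B plays x at [w] → Firm B plays L at [w-x] → (0, -4)
vs xC: Firm A plays w → Firm B plays x at [w] → Firm B plays C at [w-x] → (-1, 2)
vs zM: Firm A plays w → Firm B plays z at [w] → (4, 0)
vs zL: Firm A plays w → Firm B plays z at [w] → (4, 0)
vs zC: Firm A plays w → Firm B plays z at [w] → (4, 0)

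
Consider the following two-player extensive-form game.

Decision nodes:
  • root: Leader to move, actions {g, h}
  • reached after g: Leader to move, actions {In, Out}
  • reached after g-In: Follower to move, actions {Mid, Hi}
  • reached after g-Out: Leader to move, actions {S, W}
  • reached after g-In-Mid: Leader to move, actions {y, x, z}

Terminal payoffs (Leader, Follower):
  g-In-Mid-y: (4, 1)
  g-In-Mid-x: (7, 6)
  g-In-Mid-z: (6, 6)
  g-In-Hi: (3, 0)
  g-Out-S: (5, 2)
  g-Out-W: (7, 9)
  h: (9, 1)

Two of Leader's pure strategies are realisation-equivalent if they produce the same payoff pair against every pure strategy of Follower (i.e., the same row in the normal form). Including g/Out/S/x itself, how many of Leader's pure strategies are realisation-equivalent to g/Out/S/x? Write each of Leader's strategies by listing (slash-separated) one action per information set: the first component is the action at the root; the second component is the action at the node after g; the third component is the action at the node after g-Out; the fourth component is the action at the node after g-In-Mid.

Row for g/Out/S/x (columns Mid, Hi): (5,2) (5,2).
Under g/Out/S/x, Leader's choice at the node after g-In-Mid can never be reached regardless of what Follower does, so varying those choices leaves every outcome unchanged.
Holding the reachable choices fixed and varying the unreachable one freely already gives 3 equivalent strategies.
No other strategy reproduces this row, so those 3 are the full class: g/Out/S/y, g/Out/S/x, g/Out/S/z.

3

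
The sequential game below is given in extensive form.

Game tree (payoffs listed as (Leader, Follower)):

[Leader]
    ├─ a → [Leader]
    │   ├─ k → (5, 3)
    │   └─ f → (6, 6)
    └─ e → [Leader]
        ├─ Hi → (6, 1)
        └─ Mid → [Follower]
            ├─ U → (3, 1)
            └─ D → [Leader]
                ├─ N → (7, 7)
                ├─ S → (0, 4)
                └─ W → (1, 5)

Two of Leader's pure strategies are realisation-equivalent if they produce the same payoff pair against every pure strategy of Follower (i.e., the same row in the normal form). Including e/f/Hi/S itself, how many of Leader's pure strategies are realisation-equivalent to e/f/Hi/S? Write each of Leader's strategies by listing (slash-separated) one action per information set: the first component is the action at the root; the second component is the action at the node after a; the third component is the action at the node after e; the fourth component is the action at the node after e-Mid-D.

Row for e/f/Hi/S (columns U, D): (6,1) (6,1).
Under e/f/Hi/S, Leader's choice at the node after a and at the node after e-Mid-D can never be reached regardless of what Follower does, so varying those choices leaves every outcome unchanged.
Holding the reachable choices fixed and varying the unreachable ones freely already gives 2 × 3 = 6 equivalent strategies.
No other strategy reproduces this row, so those 6 are the full class: e/k/Hi/N, e/k/Hi/S, e/k/Hi/W, e/f/Hi/N, e/f/Hi/S, e/f/Hi/W.

6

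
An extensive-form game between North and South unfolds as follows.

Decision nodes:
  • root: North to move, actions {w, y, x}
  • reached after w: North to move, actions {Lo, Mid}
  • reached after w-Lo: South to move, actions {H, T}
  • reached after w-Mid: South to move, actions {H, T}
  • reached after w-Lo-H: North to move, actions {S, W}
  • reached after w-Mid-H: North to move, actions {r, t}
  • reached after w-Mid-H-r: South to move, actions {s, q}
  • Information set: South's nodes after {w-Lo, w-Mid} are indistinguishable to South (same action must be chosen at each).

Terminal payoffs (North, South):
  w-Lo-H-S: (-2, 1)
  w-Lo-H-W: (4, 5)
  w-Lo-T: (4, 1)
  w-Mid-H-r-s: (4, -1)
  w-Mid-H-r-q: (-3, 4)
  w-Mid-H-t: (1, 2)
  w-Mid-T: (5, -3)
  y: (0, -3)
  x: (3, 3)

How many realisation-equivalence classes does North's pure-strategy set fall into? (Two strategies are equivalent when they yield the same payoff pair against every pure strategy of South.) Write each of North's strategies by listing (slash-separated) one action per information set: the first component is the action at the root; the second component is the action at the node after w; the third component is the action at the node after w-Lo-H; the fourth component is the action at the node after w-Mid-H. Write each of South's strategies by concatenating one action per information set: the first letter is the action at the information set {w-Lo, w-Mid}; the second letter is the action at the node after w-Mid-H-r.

6

North has 24 pure strategies: w/Lo/S/r, w/Lo/S/t, w/Lo/W/r, w/Lo/W/t, w/Mid/S/r, w/Mid/S/t, w/Mid/W/r, w/Mid/W/t, y/Lo/S/r, y/Lo/S/t, y/Lo/W/r, y/Lo/W/t, y/Mid/S/r, y/Mid/S/t, y/Mid/W/r, y/Mid/W/t, x/Lo/S/r, x/Lo/S/t, x/Lo/W/r, x/Lo/W/t, x/Mid/S/r, x/Mid/S/t, x/Mid/W/r, x/Mid/W/t. Columns: Hs, Hq, Ts, Tq.
{w/Lo/S/r, w/Lo/S/t} → row (-2,1) (-2,1) (4,1) (4,1)
{w/Lo/W/r, w/Lo/W/t} → row (4,5) (4,5) (4,1) (4,1)
{w/Mid/S/r, w/Mid/W/r} → row (4,-1) (-3,4) (5,-3) (5,-3)
{w/Mid/S/t, w/Mid/W/t} → row (1,2) (1,2) (5,-3) (5,-3)
{y/Lo/S/r, y/Lo/S/t, y/Lo/W/r, y/Lo/W/t, y/Mid/S/r, y/Mid/S/t, y/Mid/W/r, y/Mid/W/t} → row (0,-3) (0,-3) (0,-3) (0,-3)
{x/Lo/S/r, x/Lo/S/t, x/Lo/W/r, x/Lo/W/t, x/Mid/S/r, x/Mid/S/t, x/Mid/W/r, x/Mid/W/t} → row (3,3) (3,3) (3,3) (3,3)
That's 6 distinct rows out of 24 strategies.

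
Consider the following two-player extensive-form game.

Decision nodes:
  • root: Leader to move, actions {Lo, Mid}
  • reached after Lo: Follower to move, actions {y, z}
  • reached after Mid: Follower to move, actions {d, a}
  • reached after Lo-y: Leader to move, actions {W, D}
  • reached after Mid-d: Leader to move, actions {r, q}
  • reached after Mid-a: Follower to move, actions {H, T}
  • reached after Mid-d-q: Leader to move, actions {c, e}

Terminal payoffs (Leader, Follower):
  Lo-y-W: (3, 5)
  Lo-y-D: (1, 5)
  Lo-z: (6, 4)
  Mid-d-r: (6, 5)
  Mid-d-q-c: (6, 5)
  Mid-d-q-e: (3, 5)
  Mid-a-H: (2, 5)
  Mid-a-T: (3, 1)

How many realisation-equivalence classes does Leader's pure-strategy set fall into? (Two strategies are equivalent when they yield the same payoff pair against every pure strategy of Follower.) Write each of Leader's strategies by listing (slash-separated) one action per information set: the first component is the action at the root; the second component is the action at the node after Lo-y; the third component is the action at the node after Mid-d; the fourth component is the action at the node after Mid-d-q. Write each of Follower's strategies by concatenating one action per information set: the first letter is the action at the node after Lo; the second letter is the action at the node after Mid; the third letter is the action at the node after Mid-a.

4

Leader has 16 pure strategies: Lo/W/r/c, Lo/W/r/e, Lo/W/q/c, Lo/W/q/e, Lo/D/r/c, Lo/D/r/e, Lo/D/q/c, Lo/D/q/e, Mid/W/r/c, Mid/W/r/e, Mid/W/q/c, Mid/W/q/e, Mid/D/r/c, Mid/D/r/e, Mid/D/q/c, Mid/D/q/e. Columns: ydH, ydT, yaH, yaT, zdH, zdT, zaH, zaT.
{Lo/W/r/c, Lo/W/r/e, Lo/W/q/c, Lo/W/q/e} → row (3,5) (3,5) (3,5) (3,5) (6,4) (6,4) (6,4) (6,4)
{Lo/D/r/c, Lo/D/r/e, Lo/D/q/c, Lo/D/q/e} → row (1,5) (1,5) (1,5) (1,5) (6,4) (6,4) (6,4) (6,4)
{Mid/W/r/c, Mid/W/r/e, Mid/W/q/c, Mid/D/r/c, Mid/D/r/e, Mid/D/q/c} → row (6,5) (6,5) (2,5) (3,1) (6,5) (6,5) (2,5) (3,1)
{Mid/W/q/e, Mid/D/q/e} → row (3,5) (3,5) (2,5) (3,1) (3,5) (3,5) (2,5) (3,1)
That's 4 distinct rows out of 16 strategies.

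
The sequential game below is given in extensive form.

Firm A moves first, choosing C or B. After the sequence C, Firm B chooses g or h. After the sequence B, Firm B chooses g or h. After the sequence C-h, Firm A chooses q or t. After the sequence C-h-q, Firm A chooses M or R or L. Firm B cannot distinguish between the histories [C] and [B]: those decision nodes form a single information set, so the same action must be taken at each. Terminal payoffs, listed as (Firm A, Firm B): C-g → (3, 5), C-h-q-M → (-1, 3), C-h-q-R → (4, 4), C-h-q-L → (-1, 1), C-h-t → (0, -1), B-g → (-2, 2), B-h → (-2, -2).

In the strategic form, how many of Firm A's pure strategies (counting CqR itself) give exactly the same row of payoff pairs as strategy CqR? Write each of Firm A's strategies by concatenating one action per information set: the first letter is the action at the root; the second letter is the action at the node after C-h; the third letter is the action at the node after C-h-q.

Row for CqR (columns g, h): (3,5) (4,4).
Every one of Firm A's information sets is on the play path for some reply by Firm B when Firm A follows CqR.
Changing the action at any of them therefore changes at least one column, so only CqR itself gives this row.

1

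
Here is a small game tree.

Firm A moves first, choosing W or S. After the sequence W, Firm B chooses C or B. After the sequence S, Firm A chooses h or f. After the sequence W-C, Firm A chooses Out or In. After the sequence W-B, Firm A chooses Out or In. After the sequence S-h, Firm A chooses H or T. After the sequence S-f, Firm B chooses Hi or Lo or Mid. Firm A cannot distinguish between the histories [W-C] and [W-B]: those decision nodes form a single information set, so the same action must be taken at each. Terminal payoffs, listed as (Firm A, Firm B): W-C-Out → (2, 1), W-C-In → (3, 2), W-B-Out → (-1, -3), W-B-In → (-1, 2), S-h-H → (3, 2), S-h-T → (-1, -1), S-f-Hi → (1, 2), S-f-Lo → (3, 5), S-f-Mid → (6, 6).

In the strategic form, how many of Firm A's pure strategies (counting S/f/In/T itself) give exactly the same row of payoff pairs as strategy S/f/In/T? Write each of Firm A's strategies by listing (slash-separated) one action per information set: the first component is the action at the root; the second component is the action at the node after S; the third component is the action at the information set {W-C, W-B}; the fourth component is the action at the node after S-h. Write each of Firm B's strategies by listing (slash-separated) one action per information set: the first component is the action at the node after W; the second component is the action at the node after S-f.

4

Row for S/f/In/T (columns C/Hi, C/Lo, C/Mid, B/Hi, B/Lo, B/Mid): (1,2) (3,5) (6,6) (1,2) (3,5) (6,6).
Under S/f/In/T, Firm A's choice at the information set {W-C, W-B} and at the node after S-h can never be reached regardless of what Firm B does, so varying those choices leaves every outcome unchanged.
Holding the reachable choices fixed and varying the unreachable ones freely already gives 2 × 2 = 4 equivalent strategies.
No other strategy reproduces this row, so those 4 are the full class: S/f/Out/H, S/f/Out/T, S/f/In/H, S/f/In/T.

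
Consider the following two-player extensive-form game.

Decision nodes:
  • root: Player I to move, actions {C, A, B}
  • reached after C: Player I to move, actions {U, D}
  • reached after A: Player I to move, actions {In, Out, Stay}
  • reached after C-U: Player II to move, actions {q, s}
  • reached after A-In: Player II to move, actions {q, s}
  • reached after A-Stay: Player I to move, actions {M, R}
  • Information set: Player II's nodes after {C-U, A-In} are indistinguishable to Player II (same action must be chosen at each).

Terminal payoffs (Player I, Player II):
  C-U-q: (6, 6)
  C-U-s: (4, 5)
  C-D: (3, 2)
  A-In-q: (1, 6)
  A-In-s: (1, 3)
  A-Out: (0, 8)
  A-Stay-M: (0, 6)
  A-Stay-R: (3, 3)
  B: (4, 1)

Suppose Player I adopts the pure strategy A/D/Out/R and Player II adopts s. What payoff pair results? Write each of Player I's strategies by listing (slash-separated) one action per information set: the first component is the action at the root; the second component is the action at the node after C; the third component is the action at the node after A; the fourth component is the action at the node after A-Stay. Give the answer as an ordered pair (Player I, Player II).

Trace the play path from the root:
  Player I plays A
  Player I plays Out at [A]
→ terminal payoff (0, 8).
(Player I's choice at the node after C is never reached on this path, so it doesn't affect the outcome.)

(0, 8)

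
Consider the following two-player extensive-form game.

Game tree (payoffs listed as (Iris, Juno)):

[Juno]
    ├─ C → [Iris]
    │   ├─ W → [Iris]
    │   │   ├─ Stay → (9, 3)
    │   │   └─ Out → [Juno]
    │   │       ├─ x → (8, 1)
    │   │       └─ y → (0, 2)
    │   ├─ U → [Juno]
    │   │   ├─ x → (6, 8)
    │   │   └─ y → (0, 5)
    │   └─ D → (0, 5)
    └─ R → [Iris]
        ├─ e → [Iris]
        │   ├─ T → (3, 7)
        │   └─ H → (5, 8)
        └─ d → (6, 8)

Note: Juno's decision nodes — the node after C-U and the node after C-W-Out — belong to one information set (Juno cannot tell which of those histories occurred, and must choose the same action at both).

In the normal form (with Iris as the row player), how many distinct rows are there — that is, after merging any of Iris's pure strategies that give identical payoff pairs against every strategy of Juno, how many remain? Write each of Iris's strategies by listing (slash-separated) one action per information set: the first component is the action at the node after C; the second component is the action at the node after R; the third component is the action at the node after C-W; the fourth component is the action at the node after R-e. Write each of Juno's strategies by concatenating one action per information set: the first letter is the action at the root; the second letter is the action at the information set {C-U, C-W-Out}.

Iris has 24 pure strategies: W/e/Stay/T, W/e/Stay/H, W/e/Out/T, W/e/Out/H, W/d/Stay/T, W/d/Stay/H, W/d/Out/T, W/d/Out/H, U/e/Stay/T, U/e/Stay/H, U/e/Out/T, U/e/Out/H, U/d/Stay/T, U/d/Stay/H, U/d/Out/T, U/d/Out/H, D/e/Stay/T, D/e/Stay/H, D/e/Out/T, D/e/Out/H, D/d/Stay/T, D/d/Stay/H, D/d/Out/T, D/d/Out/H. Columns: Cx, Cy, Rx, Ry.
{W/e/Stay/T} → row (9,3) (9,3) (3,7) (3,7)
{W/e/Stay/H} → row (9,3) (9,3) (5,8) (5,8)
{W/e/Out/T} → row (8,1) (0,2) (3,7) (3,7)
{W/e/Out/H} → row (8,1) (0,2) (5,8) (5,8)
{W/d/Stay/T, W/d/Stay/H} → row (9,3) (9,3) (6,8) (6,8)
{W/d/Out/T, W/d/Out/H} → row (8,1) (0,2) (6,8) (6,8)
{U/e/Stay/T, U/e/Out/T} → row (6,8) (0,5) (3,7) (3,7)
{U/e/Stay/H, U/e/Out/H} → row (6,8) (0,5) (5,8) (5,8)
{U/d/Stay/T, U/d/Stay/H, U/d/Out/T, U/d/Out/H} → row (6,8) (0,5) (6,8) (6,8)
{D/e/Stay/T, D/e/Out/T} → row (0,5) (0,5) (3,7) (3,7)
{D/e/Stay/H, D/e/Out/H} → row (0,5) (0,5) (5,8) (5,8)
{D/d/Stay/T, D/d/Stay/H, D/d/Out/T, D/d/Out/H} → row (0,5) (0,5) (6,8) (6,8)
That's 12 distinct rows out of 24 strategies.

12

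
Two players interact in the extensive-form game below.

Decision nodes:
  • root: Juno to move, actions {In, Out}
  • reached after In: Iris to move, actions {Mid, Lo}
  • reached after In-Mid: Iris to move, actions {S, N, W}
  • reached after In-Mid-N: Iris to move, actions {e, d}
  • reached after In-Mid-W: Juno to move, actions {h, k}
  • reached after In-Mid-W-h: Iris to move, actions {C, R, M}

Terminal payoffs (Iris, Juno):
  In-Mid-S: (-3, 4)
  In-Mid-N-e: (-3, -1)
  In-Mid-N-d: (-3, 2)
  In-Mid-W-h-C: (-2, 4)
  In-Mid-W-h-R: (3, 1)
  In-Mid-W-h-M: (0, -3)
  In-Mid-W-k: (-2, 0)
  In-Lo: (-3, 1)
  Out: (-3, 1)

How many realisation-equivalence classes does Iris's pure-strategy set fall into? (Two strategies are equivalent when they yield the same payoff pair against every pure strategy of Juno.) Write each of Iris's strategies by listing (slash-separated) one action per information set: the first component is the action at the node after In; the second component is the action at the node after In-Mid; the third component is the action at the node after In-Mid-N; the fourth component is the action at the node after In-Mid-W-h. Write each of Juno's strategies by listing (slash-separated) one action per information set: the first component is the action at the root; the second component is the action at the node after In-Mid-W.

7

Iris has 36 pure strategies: Mid/S/e/C, Mid/S/e/R, Mid/S/e/M, Mid/S/d/C, Mid/S/d/R, Mid/S/d/M, Mid/N/e/C, Mid/N/e/R, Mid/N/e/M, Mid/N/d/C, Mid/N/d/R, Mid/N/d/M, Mid/W/e/C, Mid/W/e/R, Mid/W/e/M, Mid/W/d/C, Mid/W/d/R, Mid/W/d/M, Lo/S/e/C, Lo/S/e/R, Lo/S/e/M, Lo/S/d/C, Lo/S/d/R, Lo/S/d/M, Lo/N/e/C, Lo/N/e/R, Lo/N/e/M, Lo/N/d/C, Lo/N/d/R, Lo/N/d/M, Lo/W/e/C, Lo/W/e/R, Lo/W/e/M, Lo/W/d/C, Lo/W/d/R, Lo/W/d/M. Columns: In/h, In/k, Out/h, Out/k.
{Mid/S/e/C, Mid/S/e/R, Mid/S/e/M, Mid/S/d/C, Mid/S/d/R, Mid/S/d/M} → row (-3,4) (-3,4) (-3,1) (-3,1)
{Mid/N/e/C, Mid/N/e/R, Mid/N/e/M} → row (-3,-1) (-3,-1) (-3,1) (-3,1)
{Mid/N/d/C, Mid/N/d/R, Mid/N/d/M} → row (-3,2) (-3,2) (-3,1) (-3,1)
{Mid/W/e/C, Mid/W/d/C} → row (-2,4) (-2,0) (-3,1) (-3,1)
{Mid/W/e/R, Mid/W/d/R} → row (3,1) (-2,0) (-3,1) (-3,1)
{Mid/W/e/M, Mid/W/d/M} → row (0,-3) (-2,0) (-3,1) (-3,1)
{Lo/S/e/C, Lo/S/e/R, Lo/S/e/M, Lo/S/d/C, Lo/S/d/R, Lo/S/d/M, Lo/N/e/C, Lo/N/e/R, Lo/N/e/M, Lo/N/d/C, Lo/N/d/R, Lo/N/d/M, Lo/W/e/C, Lo/W/e/R, Lo/W/e/M, Lo/W/d/C, Lo/W/d/R, Lo/W/d/M} → row (-3,1) (-3,1) (-3,1) (-3,1)
That's 7 distinct rows out of 36 strategies.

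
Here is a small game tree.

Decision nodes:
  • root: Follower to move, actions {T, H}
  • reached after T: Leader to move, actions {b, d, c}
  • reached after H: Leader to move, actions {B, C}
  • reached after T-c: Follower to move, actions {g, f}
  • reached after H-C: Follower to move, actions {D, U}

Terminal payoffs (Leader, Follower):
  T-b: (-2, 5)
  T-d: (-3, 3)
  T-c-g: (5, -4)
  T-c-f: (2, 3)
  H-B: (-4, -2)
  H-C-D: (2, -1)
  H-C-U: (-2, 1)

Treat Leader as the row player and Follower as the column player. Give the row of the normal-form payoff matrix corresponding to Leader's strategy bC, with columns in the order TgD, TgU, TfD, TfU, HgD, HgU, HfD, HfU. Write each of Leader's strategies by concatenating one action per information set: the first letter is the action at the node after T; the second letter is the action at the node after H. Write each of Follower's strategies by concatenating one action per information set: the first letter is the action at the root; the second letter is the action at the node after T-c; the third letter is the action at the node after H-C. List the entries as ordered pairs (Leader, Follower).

vs TgD: Follower plays T → Leader plays b at [T] → (-2, 5)
vs TgU: Follower plays T → Leader plays b at [T] → (-2, 5)
vs TfD: Follower plays T → Leader plays b at [T] → (-2, 5)
vs TfU: Follower plays T → Leader plays b at [T] → (-2, 5)
vs HgD: Follower plays H → Leader plays C at [H] → Follower plays D at [H-C] → (2, -1)
vs HgU: Follower plays H → Leader plays C at [H] → Follower plays U at [H-C] → (-2, 1)
vs HfD: Follower plays H → Leader plays C at [H] → Follower plays D at [H-C] → (2, -1)
vs HfU: Follower plays H → Leader plays C at [H] → Follower plays U at [H-C] → (-2, 1)

(-2,5) (-2,5) (-2,5) (-2,5) (2,-1) (-2,1) (2,-1) (-2,1)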